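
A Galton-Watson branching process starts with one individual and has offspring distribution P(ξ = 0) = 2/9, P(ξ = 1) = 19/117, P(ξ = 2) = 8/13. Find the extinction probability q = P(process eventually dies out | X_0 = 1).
q = 13/36

The pgf is f(s) = 2/9 + 19/117·s + 8/13·s². The extinction probability q is the smallest fixed point of f in [0, 1]. Setting s = f(s):
  8/13·s² + (19/117 − 1)·s + 2/9 = 0
  8/13·s² − (2/9 + 8/13)·s + 2/9 = 0
which factors as (s − 1)·(8/13·s − 2/9) = 0, giving roots s = 1 and s = (2/9)/(8/13) = 13/36.
Mean offspring μ = 19/117 + 2·8/13 = 163/117 > 1 (supercritical), so q < 1. The extinction probability is the smaller root: q = (2/9)/(8/13) = 13/36.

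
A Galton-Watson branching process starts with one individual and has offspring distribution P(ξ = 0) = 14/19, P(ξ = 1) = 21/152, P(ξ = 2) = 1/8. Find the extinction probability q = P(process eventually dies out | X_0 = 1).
q = 1

Mean offspring μ = 0·14/19 + 1·21/152 + 2·1/8 = 59/152 ≤ 1. For μ ≤ 1 with offspring not concentrated at 1, the Galton-Watson process goes extinct almost surely, so q = 1.
(Algebraic check: The pgf is f(s) = 14/19 + 21/152·s + 1/8·s². The extinction probability q is the smallest fixed point of f in [0, 1]. Setting s = f(s):
  1/8·s² + (21/152 − 1)·s + 14/19 = 0
  1/8·s² − (14/19 + 1/8)·s + 14/19 = 0
which factors as (s − 1)·(1/8·s − 14/19) = 0, giving roots s = 1 and s = (14/19)/(1/8) = 112/19. Since 112/19 ≥ 1, the smallest root in [0, 1] is s = 1.)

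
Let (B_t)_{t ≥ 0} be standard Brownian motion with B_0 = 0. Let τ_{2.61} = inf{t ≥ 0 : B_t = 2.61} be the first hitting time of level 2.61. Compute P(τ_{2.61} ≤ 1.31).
P(τ_{2.61} ≤ 1.31) = 2(1 − Φ(2.61/√1.31)) = 2(1 − Φ(2.2804)) ≈ 0.0226

By the reflection principle for standard BM, P(τ_b ≤ t) = 2 · P(B_t ≥ b). Since B_t ~ N(0, t), P(B_t ≥ 2.61) = 1 − Φ(2.61/√t) = 1 − Φ(2.61/√1.31) = 1 − Φ(2.2804) ≈ 0.01129. Doubling: P(τ_{2.61} ≤ 1.31) ≈ 2 · 0.01129 = 0.02258 ≈ 0.0226.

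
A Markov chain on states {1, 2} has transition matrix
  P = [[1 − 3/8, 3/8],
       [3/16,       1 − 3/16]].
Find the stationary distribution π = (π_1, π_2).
π_1 = 1/3, π_2 = 2/3

Solve πP = π with π_1 + π_2 = 1. From πP = π: π_1 · (1 − 3/8) + π_2 · 3/16 = π_1 ⇒ π_2 · 3/16 = π_1 · 3/8 ⇒ π_2/π_1 = (3/8)/(3/16) = 2. Together with π_1 + π_2 = 1:
  π_1 = (3/16)/(3/8 + 3/16) = (3/16)/(9/16) = 1/3,
  π_2 = (3/8)/(3/8 + 3/16) = (3/8)/(9/16) = 2/3.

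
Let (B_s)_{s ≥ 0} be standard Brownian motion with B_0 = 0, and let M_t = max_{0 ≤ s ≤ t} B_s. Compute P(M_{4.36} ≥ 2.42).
P(M_{4.36} ≥ 2.42) = 2·P(B_{4.36} ≥ 2.42) = 2(1 − Φ(2.42/√4.36)) ≈ 0.2465

By the reflection principle for Brownian motion, P(M_t ≥ a) = 2 · P(B_t ≥ a) for a ≥ 0. Since B_t ~ N(0, t), P(B_t ≥ 2.42) = 1 − Φ(2.42/√t) = 1 − Φ(2.42/√4.36) = 1 − Φ(1.1590). So
  P(M_{4.36} ≥ 2.42) = 2(1 − Φ(1.1590)) ≈ 0.2465.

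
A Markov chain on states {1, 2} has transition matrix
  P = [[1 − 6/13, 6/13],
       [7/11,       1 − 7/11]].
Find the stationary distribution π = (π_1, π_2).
π_1 = 91/157, π_2 = 66/157

Solve πP = π with π_1 + π_2 = 1. From πP = π: π_1 · (1 − 6/13) + π_2 · 7/11 = π_1 ⇒ π_2 · 7/11 = π_1 · 6/13 ⇒ π_2/π_1 = (6/13)/(7/11) = 66/91. Together with π_1 + π_2 = 1:
  π_1 = (7/11)/(6/13 + 7/11) = (7/11)/(157/143) = 91/157,
  π_2 = (6/13)/(6/13 + 7/11) = (6/13)/(157/143) = 66/157.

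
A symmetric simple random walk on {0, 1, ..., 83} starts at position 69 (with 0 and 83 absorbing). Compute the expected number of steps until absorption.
E[τ | X_0 = 69] = 966

Let v_k = E[τ | X_0 = k]. Boundary: v_0 = v_83 = 0. Recurrence: v_k = 1 + (v_{k-1} + v_{k+1})/2 for 1 ≤ k ≤ 82. The particular solution to v_k − (v_{k-1} + v_{k+1})/2 = 1 is v_k = −k^2. Adding homogeneous solution A + B k and matching boundaries gives v_k = k (83 − k). Substituting k = 69: v_69 = 69 · 14 = 966.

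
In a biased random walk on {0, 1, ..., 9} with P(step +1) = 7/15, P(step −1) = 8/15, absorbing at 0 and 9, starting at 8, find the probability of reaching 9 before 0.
P(hit 9 before 0) = (1 − (8/7)^8) / (1 − (8/7)^9) = 77086905/93864121

Let u_k denote P(reach 9 before 0 | start at k). Boundary: u_0 = 0, u_9 = 1. Recurrence: u_k = 7/15·u_{k+1} + 8/15·u_{k-1} for 1 ≤ k ≤ 8. Try u_k = A + B·r^k with r = q/p = (8/15)/(7/15) = 8/7. Substitution satisfies the recurrence; boundary conditions give:
  u_k = (1 − r^k) / (1 − r^N) = (1 − (8/7)^8) / (1 − (8/7)^9) = 77086905/93864121.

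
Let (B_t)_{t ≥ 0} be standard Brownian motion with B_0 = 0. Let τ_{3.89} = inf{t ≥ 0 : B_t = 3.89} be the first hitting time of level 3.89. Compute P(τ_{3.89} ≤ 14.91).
P(τ_{3.89} ≤ 14.91) = 2(1 − Φ(3.89/√14.91)) = 2(1 − Φ(1.0074)) ≈ 0.3137

By the reflection principle for standard BM, P(τ_b ≤ t) = 2 · P(B_t ≥ b). Since B_t ~ N(0, t), P(B_t ≥ 3.89) = 1 − Φ(3.89/√t) = 1 − Φ(3.89/√14.91) = 1 − Φ(1.0074) ≈ 0.15687. Doubling: P(τ_{3.89} ≤ 14.91) ≈ 2 · 0.15687 = 0.31374 ≈ 0.3137.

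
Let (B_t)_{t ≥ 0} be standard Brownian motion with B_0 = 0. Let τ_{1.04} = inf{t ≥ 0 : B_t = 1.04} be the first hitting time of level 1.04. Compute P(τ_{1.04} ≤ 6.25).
P(τ_{1.04} ≤ 6.25) = 2(1 − Φ(1.04/√6.25)) = 2(1 − Φ(0.4160)) ≈ 0.6774

By the reflection principle for standard BM, P(τ_b ≤ t) = 2 · P(B_t ≥ b). Since B_t ~ N(0, t), P(B_t ≥ 1.04) = 1 − Φ(1.04/√t) = 1 − Φ(1.04/√6.25) = 1 − Φ(0.4160) ≈ 0.33871. Doubling: P(τ_{1.04} ≤ 6.25) ≈ 2 · 0.33871 = 0.67742 ≈ 0.6774.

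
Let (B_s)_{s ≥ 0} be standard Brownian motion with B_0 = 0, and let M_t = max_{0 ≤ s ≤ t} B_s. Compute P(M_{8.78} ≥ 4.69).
P(M_{8.78} ≥ 4.69) = 2·P(B_{8.78} ≥ 4.69) = 2(1 − Φ(4.69/√8.78)) ≈ 0.1135

By the reflection principle for Brownian motion, P(M_t ≥ a) = 2 · P(B_t ≥ a) for a ≥ 0. Since B_t ~ N(0, t), P(B_t ≥ 4.69) = 1 − Φ(4.69/√t) = 1 − Φ(4.69/√8.78) = 1 − Φ(1.5828). So
  P(M_{8.78} ≥ 4.69) = 2(1 − Φ(1.5828)) ≈ 0.1135.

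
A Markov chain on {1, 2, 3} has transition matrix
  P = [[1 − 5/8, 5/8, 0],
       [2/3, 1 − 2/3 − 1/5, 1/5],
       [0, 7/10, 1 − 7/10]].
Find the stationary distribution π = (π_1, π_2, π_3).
π = (112/247, 105/247, 30/247)

This is a birth-death chain on three states, which satisfies detailed balance: π_1 · P_{12} = π_2 · P_{21} and π_2 · P_{23} = π_3 · P_{32}.
From π_1 · 5/8 = π_2 · 2/3: π_2/π_1 = (5/8)/(2/3) = 15/16.
From π_2 · 1/5 = π_3 · 7/10: π_3/π_2 = (1/5)/(7/10) = 2/7.
Take π_1 proportional to 1; then unnormalized π = (1, 15/16, 15/56). Normalize by dividing by the sum 247/112:
  π = (112/247, 105/247, 30/247).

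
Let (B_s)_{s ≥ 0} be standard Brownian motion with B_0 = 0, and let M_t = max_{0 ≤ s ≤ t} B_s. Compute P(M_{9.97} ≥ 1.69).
P(M_{9.97} ≥ 1.69) = 2·P(B_{9.97} ≥ 1.69) = 2(1 − Φ(1.69/√9.97)) ≈ 0.5925

By the reflection principle for Brownian motion, P(M_t ≥ a) = 2 · P(B_t ≥ a) for a ≥ 0. Since B_t ~ N(0, t), P(B_t ≥ 1.69) = 1 − Φ(1.69/√t) = 1 − Φ(1.69/√9.97) = 1 − Φ(0.5352). So
  P(M_{9.97} ≥ 1.69) = 2(1 − Φ(0.5352)) ≈ 0.5925.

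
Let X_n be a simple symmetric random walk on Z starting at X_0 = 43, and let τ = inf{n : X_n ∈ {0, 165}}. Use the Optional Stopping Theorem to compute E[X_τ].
E[X_τ] = 43

X_n is a martingale and τ is a bounded-mean stopping time (indeed τ is finite a.s. with bounded expectation since the walk is in a bounded region). By the OST, E[X_τ] = E[X_0] = 43. Equivalently: E[X_τ] = 165 · P(hit 165 first) + 0 · P(hit 0 first) = 165 · (43/165) = 43.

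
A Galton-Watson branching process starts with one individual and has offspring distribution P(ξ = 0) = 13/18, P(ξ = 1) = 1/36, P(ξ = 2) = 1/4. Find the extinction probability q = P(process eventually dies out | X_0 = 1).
q = 1

Mean offspring μ = 0·13/18 + 1·1/36 + 2·1/4 = 19/36 ≤ 1. For μ ≤ 1 with offspring not concentrated at 1, the Galton-Watson process goes extinct almost surely, so q = 1.
(Algebraic check: The pgf is f(s) = 13/18 + 1/36·s + 1/4·s². The extinction probability q is the smallest fixed point of f in [0, 1]. Setting s = f(s):
  1/4·s² + (1/36 − 1)·s + 13/18 = 0
  1/4·s² − (13/18 + 1/4)·s + 13/18 = 0
which factors as (s − 1)·(1/4·s − 13/18) = 0, giving roots s = 1 and s = (13/18)/(1/4) = 26/9. Since 26/9 ≥ 1, the smallest root in [0, 1] is s = 1.)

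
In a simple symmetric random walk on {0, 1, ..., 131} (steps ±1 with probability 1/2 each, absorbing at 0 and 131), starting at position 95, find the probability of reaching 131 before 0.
P(hit 131 before 0) = 95/131

Let u_k = P(hit 131 before 0 | start at k). Then u_0 = 0, u_131 = 1, and u_k = u_{k-1}/2 + u_{k+1}/2 for 1 ≤ k ≤ 130. This harmonic recurrence is solved by u_k = k/131, giving u_95 = 95/131.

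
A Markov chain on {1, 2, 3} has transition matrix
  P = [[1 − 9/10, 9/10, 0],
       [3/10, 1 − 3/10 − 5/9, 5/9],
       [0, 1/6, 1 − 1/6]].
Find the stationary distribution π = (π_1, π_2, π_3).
π = (1/14, 3/14, 5/7)

This is a birth-death chain on three states, which satisfies detailed balance: π_1 · P_{12} = π_2 · P_{21} and π_2 · P_{23} = π_3 · P_{32}.
From π_1 · 9/10 = π_2 · 3/10: π_2/π_1 = (9/10)/(3/10) = 3.
From π_2 · 5/9 = π_3 · 1/6: π_3/π_2 = (5/9)/(1/6) = 10/3.
Take π_1 proportional to 1; then unnormalized π = (1, 3, 10). Normalize by dividing by the sum 14:
  π = (1/14, 3/14, 5/7).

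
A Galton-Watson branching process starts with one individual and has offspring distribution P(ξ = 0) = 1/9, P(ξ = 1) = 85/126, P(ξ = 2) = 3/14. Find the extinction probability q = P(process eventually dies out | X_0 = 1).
q = 14/27

The pgf is f(s) = 1/9 + 85/126·s + 3/14·s². The extinction probability q is the smallest fixed point of f in [0, 1]. Setting s = f(s):
  3/14·s² + (85/126 − 1)·s + 1/9 = 0
  3/14·s² − (1/9 + 3/14)·s + 1/9 = 0
which factors as (s − 1)·(3/14·s − 1/9) = 0, giving roots s = 1 and s = (1/9)/(3/14) = 14/27.
Mean offspring μ = 85/126 + 2·3/14 = 139/126 > 1 (supercritical), so q < 1. The extinction probability is the smaller root: q = (1/9)/(3/14) = 14/27.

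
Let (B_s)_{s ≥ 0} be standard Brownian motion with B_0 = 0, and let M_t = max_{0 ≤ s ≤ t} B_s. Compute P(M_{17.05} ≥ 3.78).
P(M_{17.05} ≥ 3.78) = 2·P(B_{17.05} ≥ 3.78) = 2(1 − Φ(3.78/√17.05)) ≈ 0.3600

By the reflection principle for Brownian motion, P(M_t ≥ a) = 2 · P(B_t ≥ a) for a ≥ 0. Since B_t ~ N(0, t), P(B_t ≥ 3.78) = 1 − Φ(3.78/√t) = 1 − Φ(3.78/√17.05) = 1 − Φ(0.9154). So
  P(M_{17.05} ≥ 3.78) = 2(1 − Φ(0.9154)) ≈ 0.3600.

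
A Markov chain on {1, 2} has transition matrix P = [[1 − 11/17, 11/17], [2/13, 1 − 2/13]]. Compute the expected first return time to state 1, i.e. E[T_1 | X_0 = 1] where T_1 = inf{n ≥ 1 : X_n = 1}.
E[T_1 | X_0 = 1] = 1/π_1 = 177/34

For an irreducible recurrent Markov chain with stationary distribution π, E[T_i | X_0 = i] = 1/π_i (Kac's formula). Here π_1 = (2/13)/(11/17 + 2/13) = (2/13)/(177/221) = 34/177, so E[T_1 | X_0 = 1] = 1/π_1 = (11/17 + 2/13)/(2/13) = (177/221)/(2/13) = 177/34.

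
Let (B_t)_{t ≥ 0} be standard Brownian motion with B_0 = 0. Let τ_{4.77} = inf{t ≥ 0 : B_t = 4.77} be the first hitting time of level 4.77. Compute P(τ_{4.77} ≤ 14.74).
P(τ_{4.77} ≤ 14.74) = 2(1 − Φ(4.77/√14.74)) = 2(1 − Φ(1.2424)) ≈ 0.2141

By the reflection principle for standard BM, P(τ_b ≤ t) = 2 · P(B_t ≥ b). Since B_t ~ N(0, t), P(B_t ≥ 4.77) = 1 − Φ(4.77/√t) = 1 − Φ(4.77/√14.74) = 1 − Φ(1.2424) ≈ 0.10704. Doubling: P(τ_{4.77} ≤ 14.74) ≈ 2 · 0.10704 = 0.21408 ≈ 0.2141.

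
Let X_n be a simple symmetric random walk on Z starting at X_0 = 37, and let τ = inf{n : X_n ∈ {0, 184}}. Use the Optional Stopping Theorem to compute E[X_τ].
E[X_τ] = 37

X_n is a martingale and τ is a bounded-mean stopping time (indeed τ is finite a.s. with bounded expectation since the walk is in a bounded region). By the OST, E[X_τ] = E[X_0] = 37. Equivalently: E[X_τ] = 184 · P(hit 184 first) + 0 · P(hit 0 first) = 184 · (37/184) = 37.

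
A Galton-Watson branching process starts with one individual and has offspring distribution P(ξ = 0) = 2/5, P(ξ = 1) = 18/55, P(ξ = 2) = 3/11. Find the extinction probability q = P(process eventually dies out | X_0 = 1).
q = 1

Mean offspring μ = 0·2/5 + 1·18/55 + 2·3/11 = 48/55 ≤ 1. For μ ≤ 1 with offspring not concentrated at 1, the Galton-Watson process goes extinct almost surely, so q = 1.
(Algebraic check: The pgf is f(s) = 2/5 + 18/55·s + 3/11·s². The extinction probability q is the smallest fixed point of f in [0, 1]. Setting s = f(s):
  3/11·s² + (18/55 − 1)·s + 2/5 = 0
  3/11·s² − (2/5 + 3/11)·s + 2/5 = 0
which factors as (s − 1)·(3/11·s − 2/5) = 0, giving roots s = 1 and s = (2/5)/(3/11) = 22/15. Since 22/15 ≥ 1, the smallest root in [0, 1] is s = 1.)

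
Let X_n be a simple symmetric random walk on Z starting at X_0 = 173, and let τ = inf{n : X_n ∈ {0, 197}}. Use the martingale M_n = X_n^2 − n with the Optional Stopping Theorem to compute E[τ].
E[τ] = 4152

M_n = X_n^2 − n is a martingale (since E[X_{n+1}^2 | F_n] = X_n^2 + 1). By OST (τ has finite mean in a bounded region), E[M_τ] = E[M_0] = X_0^2 − 0 = 173^2 = 29929. Also E[M_τ] = E[X_τ^2] − E[τ]. The walk exits at 0 or 197, with P(hit 197 first) = 173/197, so E[X_τ^2] = 197^2 · 173/197 + 0 = 34081. Thus E[τ] = E[X_τ^2] − E[M_τ] = 34081 − 29929 = 4152 = 173(197 − 173) = 4152.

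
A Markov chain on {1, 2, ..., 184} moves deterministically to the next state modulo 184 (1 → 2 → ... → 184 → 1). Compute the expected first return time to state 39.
E[T_39 | X_0 = 39] = 184

The chain cycles deterministically, so starting at state 39 it returns in exactly 184 steps. Equivalently, the stationary distribution is uniform π_j = 1/184 for every state j, so by Kac's formula E[T_39] = 1/π_39 = 184.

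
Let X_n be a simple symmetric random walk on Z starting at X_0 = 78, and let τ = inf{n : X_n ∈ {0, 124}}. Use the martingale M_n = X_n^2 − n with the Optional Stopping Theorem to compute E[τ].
E[τ] = 3588

M_n = X_n^2 − n is a martingale (since E[X_{n+1}^2 | F_n] = X_n^2 + 1). By OST (τ has finite mean in a bounded region), E[M_τ] = E[M_0] = X_0^2 − 0 = 78^2 = 6084. Also E[M_τ] = E[X_τ^2] − E[τ]. The walk exits at 0 or 124, with P(hit 124 first) = 78/124, so E[X_τ^2] = 124^2 · 78/124 + 0 = 9672. Thus E[τ] = E[X_τ^2] − E[M_τ] = 9672 − 6084 = 3588 = 78(124 − 78) = 3588.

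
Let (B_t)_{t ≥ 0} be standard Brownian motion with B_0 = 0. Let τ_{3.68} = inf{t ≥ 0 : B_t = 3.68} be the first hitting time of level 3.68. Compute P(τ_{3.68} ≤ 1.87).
P(τ_{3.68} ≤ 1.87) = 2(1 − Φ(3.68/√1.87)) = 2(1 − Φ(2.6911)) ≈ 0.0071

By the reflection principle for standard BM, P(τ_b ≤ t) = 2 · P(B_t ≥ b). Since B_t ~ N(0, t), P(B_t ≥ 3.68) = 1 − Φ(3.68/√t) = 1 − Φ(3.68/√1.87) = 1 − Φ(2.6911) ≈ 0.00356. Doubling: P(τ_{3.68} ≤ 1.87) ≈ 2 · 0.00356 = 0.00712 ≈ 0.0071.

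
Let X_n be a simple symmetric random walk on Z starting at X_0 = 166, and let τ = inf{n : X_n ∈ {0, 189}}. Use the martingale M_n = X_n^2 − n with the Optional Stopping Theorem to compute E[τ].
E[τ] = 3818

M_n = X_n^2 − n is a martingale (since E[X_{n+1}^2 | F_n] = X_n^2 + 1). By OST (τ has finite mean in a bounded region), E[M_τ] = E[M_0] = X_0^2 − 0 = 166^2 = 27556. Also E[M_τ] = E[X_τ^2] − E[τ]. The walk exits at 0 or 189, with P(hit 189 first) = 166/189, so E[X_τ^2] = 189^2 · 166/189 + 0 = 31374. Thus E[τ] = E[X_τ^2] − E[M_τ] = 31374 − 27556 = 3818 = 166(189 − 166) = 3818.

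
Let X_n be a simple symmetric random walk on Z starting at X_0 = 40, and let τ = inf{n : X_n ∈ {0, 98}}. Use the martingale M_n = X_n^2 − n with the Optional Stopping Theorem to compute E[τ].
E[τ] = 2320

M_n = X_n^2 − n is a martingale (since E[X_{n+1}^2 | F_n] = X_n^2 + 1). By OST (τ has finite mean in a bounded region), E[M_τ] = E[M_0] = X_0^2 − 0 = 40^2 = 1600. Also E[M_τ] = E[X_τ^2] − E[τ]. The walk exits at 0 or 98, with P(hit 98 first) = 40/98, so E[X_τ^2] = 98^2 · 40/98 + 0 = 3920. Thus E[τ] = E[X_τ^2] − E[M_τ] = 3920 − 1600 = 2320 = 40(98 − 40) = 2320.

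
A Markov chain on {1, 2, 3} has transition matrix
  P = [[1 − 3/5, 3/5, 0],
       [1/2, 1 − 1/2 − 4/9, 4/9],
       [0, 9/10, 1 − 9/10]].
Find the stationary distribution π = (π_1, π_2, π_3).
π = (135/377, 162/377, 80/377)

This is a birth-death chain on three states, which satisfies detailed balance: π_1 · P_{12} = π_2 · P_{21} and π_2 · P_{23} = π_3 · P_{32}.
From π_1 · 3/5 = π_2 · 1/2: π_2/π_1 = (3/5)/(1/2) = 6/5.
From π_2 · 4/9 = π_3 · 9/10: π_3/π_2 = (4/9)/(9/10) = 40/81.
Take π_1 proportional to 1; then unnormalized π = (1, 6/5, 16/27). Normalize by dividing by the sum 377/135:
  π = (135/377, 162/377, 80/377).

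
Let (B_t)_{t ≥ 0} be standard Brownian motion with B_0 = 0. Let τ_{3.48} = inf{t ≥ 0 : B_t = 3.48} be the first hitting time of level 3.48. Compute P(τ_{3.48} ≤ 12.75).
P(τ_{3.48} ≤ 12.75) = 2(1 − Φ(3.48/√12.75)) = 2(1 − Φ(0.9746)) ≈ 0.3298

By the reflection principle for standard BM, P(τ_b ≤ t) = 2 · P(B_t ≥ b). Since B_t ~ N(0, t), P(B_t ≥ 3.48) = 1 − Φ(3.48/√t) = 1 − Φ(3.48/√12.75) = 1 − Φ(0.9746) ≈ 0.16488. Doubling: P(τ_{3.48} ≤ 12.75) ≈ 2 · 0.16488 = 0.32976 ≈ 0.3298.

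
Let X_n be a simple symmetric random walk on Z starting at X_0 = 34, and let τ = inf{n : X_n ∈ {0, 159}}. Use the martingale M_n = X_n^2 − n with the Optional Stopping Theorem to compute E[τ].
E[τ] = 4250

M_n = X_n^2 − n is a martingale (since E[X_{n+1}^2 | F_n] = X_n^2 + 1). By OST (τ has finite mean in a bounded region), E[M_τ] = E[M_0] = X_0^2 − 0 = 34^2 = 1156. Also E[M_τ] = E[X_τ^2] − E[τ]. The walk exits at 0 or 159, with P(hit 159 first) = 34/159, so E[X_τ^2] = 159^2 · 34/159 + 0 = 5406. Thus E[τ] = E[X_τ^2] − E[M_τ] = 5406 − 1156 = 4250 = 34(159 − 34) = 4250.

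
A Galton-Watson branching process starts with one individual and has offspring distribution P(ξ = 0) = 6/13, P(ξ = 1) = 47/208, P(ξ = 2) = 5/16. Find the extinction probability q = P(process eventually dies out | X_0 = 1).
q = 1

Mean offspring μ = 0·6/13 + 1·47/208 + 2·5/16 = 177/208 ≤ 1. For μ ≤ 1 with offspring not concentrated at 1, the Galton-Watson process goes extinct almost surely, so q = 1.
(Algebraic check: The pgf is f(s) = 6/13 + 47/208·s + 5/16·s². The extinction probability q is the smallest fixed point of f in [0, 1]. Setting s = f(s):
  5/16·s² + (47/208 − 1)·s + 6/13 = 0
  5/16·s² − (6/13 + 5/16)·s + 6/13 = 0
which factors as (s − 1)·(5/16·s − 6/13) = 0, giving roots s = 1 and s = (6/13)/(5/16) = 96/65. Since 96/65 ≥ 1, the smallest root in [0, 1] is s = 1.)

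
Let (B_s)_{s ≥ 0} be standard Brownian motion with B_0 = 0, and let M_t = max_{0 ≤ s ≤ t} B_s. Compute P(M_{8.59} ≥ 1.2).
P(M_{8.59} ≥ 1.2) = 2·P(B_{8.59} ≥ 1.2) = 2(1 − Φ(1.2/√8.59)) ≈ 0.6822

By the reflection principle for Brownian motion, P(M_t ≥ a) = 2 · P(B_t ≥ a) for a ≥ 0. Since B_t ~ N(0, t), P(B_t ≥ 1.2) = 1 − Φ(1.2/√t) = 1 − Φ(1.2/√8.59) = 1 − Φ(0.4094). So
  P(M_{8.59} ≥ 1.2) = 2(1 − Φ(0.4094)) ≈ 0.6822.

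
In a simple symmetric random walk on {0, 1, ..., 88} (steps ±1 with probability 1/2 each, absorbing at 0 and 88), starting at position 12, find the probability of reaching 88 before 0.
P(hit 88 before 0) = 12/88 = 3/22

Let u_k = P(hit 88 before 0 | start at k). Then u_0 = 0, u_88 = 1, and u_k = u_{k-1}/2 + u_{k+1}/2 for 1 ≤ k ≤ 87. This harmonic recurrence is solved by u_k = k/88, giving u_12 = 12/88 = 3/22.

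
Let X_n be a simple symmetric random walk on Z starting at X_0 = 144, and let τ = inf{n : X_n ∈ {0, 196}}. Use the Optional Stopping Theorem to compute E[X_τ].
E[X_τ] = 144

X_n is a martingale and τ is a bounded-mean stopping time (indeed τ is finite a.s. with bounded expectation since the walk is in a bounded region). By the OST, E[X_τ] = E[X_0] = 144. Equivalently: E[X_τ] = 196 · P(hit 196 first) + 0 · P(hit 0 first) = 196 · (144/196) = 144.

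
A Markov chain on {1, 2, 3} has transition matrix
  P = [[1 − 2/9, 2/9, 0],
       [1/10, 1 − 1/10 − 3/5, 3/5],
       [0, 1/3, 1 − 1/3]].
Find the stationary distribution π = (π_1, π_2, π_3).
π = (9/65, 4/13, 36/65)

This is a birth-death chain on three states, which satisfies detailed balance: π_1 · P_{12} = π_2 · P_{21} and π_2 · P_{23} = π_3 · P_{32}.
From π_1 · 2/9 = π_2 · 1/10: π_2/π_1 = (2/9)/(1/10) = 20/9.
From π_2 · 3/5 = π_3 · 1/3: π_3/π_2 = (3/5)/(1/3) = 9/5.
Take π_1 proportional to 1; then unnormalized π = (1, 20/9, 4). Normalize by dividing by the sum 65/9:
  π = (9/65, 4/13, 36/65).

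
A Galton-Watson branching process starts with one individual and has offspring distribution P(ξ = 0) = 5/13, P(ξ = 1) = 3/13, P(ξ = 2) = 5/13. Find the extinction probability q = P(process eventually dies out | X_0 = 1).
q = 1

Mean offspring μ = 0·5/13 + 1·3/13 + 2·5/13 = 1 ≤ 1. For μ ≤ 1 with offspring not concentrated at 1, the Galton-Watson process goes extinct almost surely, so q = 1.
(Algebraic check: The pgf is f(s) = 5/13 + 3/13·s + 5/13·s². The extinction probability q is the smallest fixed point of f in [0, 1]. Setting s = f(s):
  5/13·s² + (3/13 − 1)·s + 5/13 = 0
  5/13·s² − (5/13 + 5/13)·s + 5/13 = 0
which factors as (s − 1)·(5/13·s − 5/13) = 0, giving roots s = 1 and s = (5/13)/(5/13) = 1. Since 1 ≥ 1, the smallest root in [0, 1] is s = 1.)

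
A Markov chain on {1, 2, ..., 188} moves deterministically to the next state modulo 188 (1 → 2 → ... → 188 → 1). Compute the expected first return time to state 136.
E[T_136 | X_0 = 136] = 188

The chain cycles deterministically, so starting at state 136 it returns in exactly 188 steps. Equivalently, the stationary distribution is uniform π_j = 1/188 for every state j, so by Kac's formula E[T_136] = 1/π_136 = 188.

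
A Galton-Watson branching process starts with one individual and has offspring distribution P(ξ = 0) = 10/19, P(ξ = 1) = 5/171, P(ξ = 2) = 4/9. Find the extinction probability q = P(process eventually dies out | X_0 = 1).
q = 1

Mean offspring μ = 0·10/19 + 1·5/171 + 2·4/9 = 157/171 ≤ 1. For μ ≤ 1 with offspring not concentrated at 1, the Galton-Watson process goes extinct almost surely, so q = 1.
(Algebraic check: The pgf is f(s) = 10/19 + 5/171·s + 4/9·s². The extinction probability q is the smallest fixed point of f in [0, 1]. Setting s = f(s):
  4/9·s² + (5/171 − 1)·s + 10/19 = 0
  4/9·s² − (10/19 + 4/9)·s + 10/19 = 0
which factors as (s − 1)·(4/9·s − 10/19) = 0, giving roots s = 1 and s = (10/19)/(4/9) = 45/38. Since 45/38 ≥ 1, the smallest root in [0, 1] is s = 1.)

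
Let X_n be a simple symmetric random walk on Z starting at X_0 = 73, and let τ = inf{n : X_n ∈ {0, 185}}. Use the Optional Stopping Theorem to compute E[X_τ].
E[X_τ] = 73

X_n is a martingale and τ is a bounded-mean stopping time (indeed τ is finite a.s. with bounded expectation since the walk is in a bounded region). By the OST, E[X_τ] = E[X_0] = 73. Equivalently: E[X_τ] = 185 · P(hit 185 first) + 0 · P(hit 0 first) = 185 · (73/185) = 73.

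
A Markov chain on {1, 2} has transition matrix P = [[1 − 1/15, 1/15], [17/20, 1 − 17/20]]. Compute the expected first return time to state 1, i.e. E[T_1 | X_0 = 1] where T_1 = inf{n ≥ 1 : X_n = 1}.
E[T_1 | X_0 = 1] = 1/π_1 = 55/51

For an irreducible recurrent Markov chain with stationary distribution π, E[T_i | X_0 = i] = 1/π_i (Kac's formula). Here π_1 = (17/20)/(1/15 + 17/20) = (17/20)/(11/12) = 51/55, so E[T_1 | X_0 = 1] = 1/π_1 = (1/15 + 17/20)/(17/20) = (11/12)/(17/20) = 55/51.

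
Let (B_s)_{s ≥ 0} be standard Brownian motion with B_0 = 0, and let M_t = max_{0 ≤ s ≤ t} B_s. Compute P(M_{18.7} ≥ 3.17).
P(M_{18.7} ≥ 3.17) = 2·P(B_{18.7} ≥ 3.17) = 2(1 − Φ(3.17/√18.7)) ≈ 0.4635

By the reflection principle for Brownian motion, P(M_t ≥ a) = 2 · P(B_t ≥ a) for a ≥ 0. Since B_t ~ N(0, t), P(B_t ≥ 3.17) = 1 − Φ(3.17/√t) = 1 − Φ(3.17/√18.7) = 1 − Φ(0.7331). So
  P(M_{18.7} ≥ 3.17) = 2(1 − Φ(0.7331)) ≈ 0.4635.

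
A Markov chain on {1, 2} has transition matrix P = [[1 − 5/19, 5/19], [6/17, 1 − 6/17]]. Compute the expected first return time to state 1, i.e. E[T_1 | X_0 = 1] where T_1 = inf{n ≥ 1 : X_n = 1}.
E[T_1 | X_0 = 1] = 1/π_1 = 199/114

For an irreducible recurrent Markov chain with stationary distribution π, E[T_i | X_0 = i] = 1/π_i (Kac's formula). Here π_1 = (6/17)/(5/19 + 6/17) = (6/17)/(199/323) = 114/199, so E[T_1 | X_0 = 1] = 1/π_1 = (5/19 + 6/17)/(6/17) = (199/323)/(6/17) = 199/114.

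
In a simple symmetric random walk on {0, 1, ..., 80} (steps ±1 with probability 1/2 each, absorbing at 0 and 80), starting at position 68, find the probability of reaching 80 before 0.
P(hit 80 before 0) = 68/80 = 17/20

Let u_k = P(hit 80 before 0 | start at k). Then u_0 = 0, u_80 = 1, and u_k = u_{k-1}/2 + u_{k+1}/2 for 1 ≤ k ≤ 79. This harmonic recurrence is solved by u_k = k/80, giving u_68 = 68/80 = 17/20.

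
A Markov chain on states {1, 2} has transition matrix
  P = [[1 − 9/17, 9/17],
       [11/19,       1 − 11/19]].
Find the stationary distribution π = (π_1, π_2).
π_1 = 187/358, π_2 = 171/358

Solve πP = π with π_1 + π_2 = 1. From πP = π: π_1 · (1 − 9/17) + π_2 · 11/19 = π_1 ⇒ π_2 · 11/19 = π_1 · 9/17 ⇒ π_2/π_1 = (9/17)/(11/19) = 171/187. Together with π_1 + π_2 = 1:
  π_1 = (11/19)/(9/17 + 11/19) = (11/19)/(358/323) = 187/358,
  π_2 = (9/17)/(9/17 + 11/19) = (9/17)/(358/323) = 171/358.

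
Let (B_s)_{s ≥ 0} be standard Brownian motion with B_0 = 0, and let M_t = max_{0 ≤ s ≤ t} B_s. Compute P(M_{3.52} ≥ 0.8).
P(M_{3.52} ≥ 0.8) = 2·P(B_{3.52} ≥ 0.8) = 2(1 − Φ(0.8/√3.52)) ≈ 0.6698

By the reflection principle for Brownian motion, P(M_t ≥ a) = 2 · P(B_t ≥ a) for a ≥ 0. Since B_t ~ N(0, t), P(B_t ≥ 0.8) = 1 − Φ(0.8/√t) = 1 − Φ(0.8/√3.52) = 1 − Φ(0.4264). So
  P(M_{3.52} ≥ 0.8) = 2(1 − Φ(0.4264)) ≈ 0.6698.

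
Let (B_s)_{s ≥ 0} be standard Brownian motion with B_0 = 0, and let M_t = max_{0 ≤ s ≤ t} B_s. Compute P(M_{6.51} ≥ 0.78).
P(M_{6.51} ≥ 0.78) = 2·P(B_{6.51} ≥ 0.78) = 2(1 − Φ(0.78/√6.51)) ≈ 0.7598

By the reflection principle for Brownian motion, P(M_t ≥ a) = 2 · P(B_t ≥ a) for a ≥ 0. Since B_t ~ N(0, t), P(B_t ≥ 0.78) = 1 − Φ(0.78/√t) = 1 − Φ(0.78/√6.51) = 1 − Φ(0.3057). So
  P(M_{6.51} ≥ 0.78) = 2(1 − Φ(0.3057)) ≈ 0.7598.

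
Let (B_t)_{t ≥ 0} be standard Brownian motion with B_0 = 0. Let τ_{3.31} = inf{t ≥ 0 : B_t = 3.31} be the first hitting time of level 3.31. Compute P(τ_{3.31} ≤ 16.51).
P(τ_{3.31} ≤ 16.51) = 2(1 − Φ(3.31/√16.51)) = 2(1 − Φ(0.8146)) ≈ 0.4153

By the reflection principle for standard BM, P(τ_b ≤ t) = 2 · P(B_t ≥ b). Since B_t ~ N(0, t), P(B_t ≥ 3.31) = 1 − Φ(3.31/√t) = 1 − Φ(3.31/√16.51) = 1 − Φ(0.8146) ≈ 0.20765. Doubling: P(τ_{3.31} ≤ 16.51) ≈ 2 · 0.20765 = 0.41530 ≈ 0.4153.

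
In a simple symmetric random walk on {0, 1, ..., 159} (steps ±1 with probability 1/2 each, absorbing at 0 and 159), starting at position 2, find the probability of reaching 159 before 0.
P(hit 159 before 0) = 2/159

Let u_k = P(hit 159 before 0 | start at k). Then u_0 = 0, u_159 = 1, and u_k = u_{k-1}/2 + u_{k+1}/2 for 1 ≤ k ≤ 158. This harmonic recurrence is solved by u_k = k/159, giving u_2 = 2/159.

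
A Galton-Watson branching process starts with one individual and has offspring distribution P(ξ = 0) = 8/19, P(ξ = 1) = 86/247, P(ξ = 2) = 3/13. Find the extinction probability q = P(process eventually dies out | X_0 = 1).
q = 1

Mean offspring μ = 0·8/19 + 1·86/247 + 2·3/13 = 200/247 ≤ 1. For μ ≤ 1 with offspring not concentrated at 1, the Galton-Watson process goes extinct almost surely, so q = 1.
(Algebraic check: The pgf is f(s) = 8/19 + 86/247·s + 3/13·s². The extinction probability q is the smallest fixed point of f in [0, 1]. Setting s = f(s):
  3/13·s² + (86/247 − 1)·s + 8/19 = 0
  3/13·s² − (8/19 + 3/13)·s + 8/19 = 0
which factors as (s − 1)·(3/13·s − 8/19) = 0, giving roots s = 1 and s = (8/19)/(3/13) = 104/57. Since 104/57 ≥ 1, the smallest root in [0, 1] is s = 1.)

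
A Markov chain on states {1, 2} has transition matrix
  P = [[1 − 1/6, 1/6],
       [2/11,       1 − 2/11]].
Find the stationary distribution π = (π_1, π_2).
π_1 = 12/23, π_2 = 11/23

Solve πP = π with π_1 + π_2 = 1. From πP = π: π_1 · (1 − 1/6) + π_2 · 2/11 = π_1 ⇒ π_2 · 2/11 = π_1 · 1/6 ⇒ π_2/π_1 = (1/6)/(2/11) = 11/12. Together with π_1 + π_2 = 1:
  π_1 = (2/11)/(1/6 + 2/11) = (2/11)/(23/66) = 12/23,
  π_2 = (1/6)/(1/6 + 2/11) = (1/6)/(23/66) = 11/23.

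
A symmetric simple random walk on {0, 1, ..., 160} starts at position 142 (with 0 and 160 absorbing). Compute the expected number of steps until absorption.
E[τ | X_0 = 142] = 2556

Let v_k = E[τ | X_0 = k]. Boundary: v_0 = v_160 = 0. Recurrence: v_k = 1 + (v_{k-1} + v_{k+1})/2 for 1 ≤ k ≤ 159. The particular solution to v_k − (v_{k-1} + v_{k+1})/2 = 1 is v_k = −k^2. Adding homogeneous solution A + B k and matching boundaries gives v_k = k (160 − k). Substituting k = 142: v_142 = 142 · 18 = 2556.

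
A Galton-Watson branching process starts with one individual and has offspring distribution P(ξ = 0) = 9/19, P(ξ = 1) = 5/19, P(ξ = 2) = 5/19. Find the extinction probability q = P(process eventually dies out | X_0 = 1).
q = 1

Mean offspring μ = 0·9/19 + 1·5/19 + 2·5/19 = 15/19 ≤ 1. For μ ≤ 1 with offspring not concentrated at 1, the Galton-Watson process goes extinct almost surely, so q = 1.
(Algebraic check: The pgf is f(s) = 9/19 + 5/19·s + 5/19·s². The extinction probability q is the smallest fixed point of f in [0, 1]. Setting s = f(s):
  5/19·s² + (5/19 − 1)·s + 9/19 = 0
  5/19·s² − (9/19 + 5/19)·s + 9/19 = 0
which factors as (s − 1)·(5/19·s − 9/19) = 0, giving roots s = 1 and s = (9/19)/(5/19) = 9/5. Since 9/5 ≥ 1, the smallest root in [0, 1] is s = 1.)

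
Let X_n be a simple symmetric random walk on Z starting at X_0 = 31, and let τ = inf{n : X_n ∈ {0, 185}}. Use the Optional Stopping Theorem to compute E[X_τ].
E[X_τ] = 31

X_n is a martingale and τ is a bounded-mean stopping time (indeed τ is finite a.s. with bounded expectation since the walk is in a bounded region). By the OST, E[X_τ] = E[X_0] = 31. Equivalently: E[X_τ] = 185 · P(hit 185 first) + 0 · P(hit 0 first) = 185 · (31/185) = 31.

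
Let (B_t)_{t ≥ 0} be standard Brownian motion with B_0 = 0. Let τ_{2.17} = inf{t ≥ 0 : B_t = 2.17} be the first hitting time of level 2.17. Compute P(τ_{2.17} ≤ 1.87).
P(τ_{2.17} ≤ 1.87) = 2(1 − Φ(2.17/√1.87)) = 2(1 − Φ(1.5869)) ≈ 0.1125

By the reflection principle for standard BM, P(τ_b ≤ t) = 2 · P(B_t ≥ b). Since B_t ~ N(0, t), P(B_t ≥ 2.17) = 1 − Φ(2.17/√t) = 1 − Φ(2.17/√1.87) = 1 − Φ(1.5869) ≈ 0.05627. Doubling: P(τ_{2.17} ≤ 1.87) ≈ 2 · 0.05627 = 0.11254 ≈ 0.1125.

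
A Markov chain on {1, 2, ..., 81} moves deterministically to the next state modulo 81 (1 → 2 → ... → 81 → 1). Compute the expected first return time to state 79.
E[T_79 | X_0 = 79] = 81

The chain cycles deterministically, so starting at state 79 it returns in exactly 81 steps. Equivalently, the stationary distribution is uniform π_j = 1/81 for every state j, so by Kac's formula E[T_79] = 1/π_79 = 81.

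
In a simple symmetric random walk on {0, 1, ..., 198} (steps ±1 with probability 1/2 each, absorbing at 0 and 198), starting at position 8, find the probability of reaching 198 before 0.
P(hit 198 before 0) = 8/198 = 4/99

Let u_k = P(hit 198 before 0 | start at k). Then u_0 = 0, u_198 = 1, and u_k = u_{k-1}/2 + u_{k+1}/2 for 1 ≤ k ≤ 197. This harmonic recurrence is solved by u_k = k/198, giving u_8 = 8/198 = 4/99.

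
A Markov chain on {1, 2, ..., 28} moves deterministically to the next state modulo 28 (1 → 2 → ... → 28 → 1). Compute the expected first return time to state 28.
E[T_28 | X_0 = 28] = 28

The chain cycles deterministically, so starting at state 28 it returns in exactly 28 steps. Equivalently, the stationary distribution is uniform π_j = 1/28 for every state j, so by Kac's formula E[T_28] = 1/π_28 = 28.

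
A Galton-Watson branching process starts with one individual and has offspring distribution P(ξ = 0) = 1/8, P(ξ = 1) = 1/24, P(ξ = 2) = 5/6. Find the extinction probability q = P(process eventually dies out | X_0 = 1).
q = 3/20

The pgf is f(s) = 1/8 + 1/24·s + 5/6·s². The extinction probability q is the smallest fixed point of f in [0, 1]. Setting s = f(s):
  5/6·s² + (1/24 − 1)·s + 1/8 = 0
  5/6·s² − (1/8 + 5/6)·s + 1/8 = 0
which factors as (s − 1)·(5/6·s − 1/8) = 0, giving roots s = 1 and s = (1/8)/(5/6) = 3/20.
Mean offspring μ = 1/24 + 2·5/6 = 41/24 > 1 (supercritical), so q < 1. The extinction probability is the smaller root: q = (1/8)/(5/6) = 3/20.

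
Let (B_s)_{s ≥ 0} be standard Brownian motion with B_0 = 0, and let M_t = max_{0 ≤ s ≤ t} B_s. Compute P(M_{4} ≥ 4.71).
P(M_{4} ≥ 4.71) = 2·P(B_{4} ≥ 4.71) = 2(1 − Φ(4.71/√4)) ≈ 0.0185

By the reflection principle for Brownian motion, P(M_t ≥ a) = 2 · P(B_t ≥ a) for a ≥ 0. Since B_t ~ N(0, t), P(B_t ≥ 4.71) = 1 − Φ(4.71/√t) = 1 − Φ(4.71/√4) = 1 − Φ(2.3550). So
  P(M_{4} ≥ 4.71) = 2(1 − Φ(2.3550)) ≈ 0.0185.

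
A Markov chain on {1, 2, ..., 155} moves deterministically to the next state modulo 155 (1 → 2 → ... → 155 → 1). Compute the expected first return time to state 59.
E[T_59 | X_0 = 59] = 155

The chain cycles deterministically, so starting at state 59 it returns in exactly 155 steps. Equivalently, the stationary distribution is uniform π_j = 1/155 for every state j, so by Kac's formula E[T_59] = 1/π_59 = 155.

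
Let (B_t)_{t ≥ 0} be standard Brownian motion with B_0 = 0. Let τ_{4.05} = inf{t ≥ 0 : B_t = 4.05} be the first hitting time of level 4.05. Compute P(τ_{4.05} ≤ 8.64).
P(τ_{4.05} ≤ 8.64) = 2(1 − Φ(4.05/√8.64)) = 2(1 − Φ(1.3778)) ≈ 0.1683

By the reflection principle for standard BM, P(τ_b ≤ t) = 2 · P(B_t ≥ b). Since B_t ~ N(0, t), P(B_t ≥ 4.05) = 1 − Φ(4.05/√t) = 1 − Φ(4.05/√8.64) = 1 − Φ(1.3778) ≈ 0.08413. Doubling: P(τ_{4.05} ≤ 8.64) ≈ 2 · 0.08413 = 0.16826 ≈ 0.1683.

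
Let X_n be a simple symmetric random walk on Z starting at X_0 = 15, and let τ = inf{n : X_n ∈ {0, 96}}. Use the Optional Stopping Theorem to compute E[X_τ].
E[X_τ] = 15

X_n is a martingale and τ is a bounded-mean stopping time (indeed τ is finite a.s. with bounded expectation since the walk is in a bounded region). By the OST, E[X_τ] = E[X_0] = 15. Equivalently: E[X_τ] = 96 · P(hit 96 first) + 0 · P(hit 0 first) = 96 · (15/96) = 15.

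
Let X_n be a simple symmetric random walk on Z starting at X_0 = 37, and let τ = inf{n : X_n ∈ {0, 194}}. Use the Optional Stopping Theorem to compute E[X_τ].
E[X_τ] = 37

X_n is a martingale and τ is a bounded-mean stopping time (indeed τ is finite a.s. with bounded expectation since the walk is in a bounded region). By the OST, E[X_τ] = E[X_0] = 37. Equivalently: E[X_τ] = 194 · P(hit 194 first) + 0 · P(hit 0 first) = 194 · (37/194) = 37.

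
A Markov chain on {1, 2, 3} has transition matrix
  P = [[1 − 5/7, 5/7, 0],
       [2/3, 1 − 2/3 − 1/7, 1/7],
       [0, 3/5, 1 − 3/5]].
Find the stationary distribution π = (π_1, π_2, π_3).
π = (49/114, 35/76, 25/228)

This is a birth-death chain on three states, which satisfies detailed balance: π_1 · P_{12} = π_2 · P_{21} and π_2 · P_{23} = π_3 · P_{32}.
From π_1 · 5/7 = π_2 · 2/3: π_2/π_1 = (5/7)/(2/3) = 15/14.
From π_2 · 1/7 = π_3 · 3/5: π_3/π_2 = (1/7)/(3/5) = 5/21.
Take π_1 proportional to 1; then unnormalized π = (1, 15/14, 25/98). Normalize by dividing by the sum 114/49:
  π = (49/114, 35/76, 25/228).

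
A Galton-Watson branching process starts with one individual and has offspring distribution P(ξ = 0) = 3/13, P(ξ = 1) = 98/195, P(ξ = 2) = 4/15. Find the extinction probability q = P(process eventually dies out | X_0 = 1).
q = 45/52

The pgf is f(s) = 3/13 + 98/195·s + 4/15·s². The extinction probability q is the smallest fixed point of f in [0, 1]. Setting s = f(s):
  4/15·s² + (98/195 − 1)·s + 3/13 = 0
  4/15·s² − (3/13 + 4/15)·s + 3/13 = 0
which factors as (s − 1)·(4/15·s − 3/13) = 0, giving roots s = 1 and s = (3/13)/(4/15) = 45/52.
Mean offspring μ = 98/195 + 2·4/15 = 202/195 > 1 (supercritical), so q < 1. The extinction probability is the smaller root: q = (3/13)/(4/15) = 45/52.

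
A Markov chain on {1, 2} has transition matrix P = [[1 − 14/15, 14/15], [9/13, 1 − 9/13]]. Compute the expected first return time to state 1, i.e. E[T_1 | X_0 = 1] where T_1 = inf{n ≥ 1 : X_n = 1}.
E[T_1 | X_0 = 1] = 1/π_1 = 317/135

For an irreducible recurrent Markov chain with stationary distribution π, E[T_i | X_0 = i] = 1/π_i (Kac's formula). Here π_1 = (9/13)/(14/15 + 9/13) = (9/13)/(317/195) = 135/317, so E[T_1 | X_0 = 1] = 1/π_1 = (14/15 + 9/13)/(9/13) = (317/195)/(9/13) = 317/135.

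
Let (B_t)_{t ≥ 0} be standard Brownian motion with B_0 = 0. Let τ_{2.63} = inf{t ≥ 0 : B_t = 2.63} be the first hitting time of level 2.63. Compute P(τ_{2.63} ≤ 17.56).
P(τ_{2.63} ≤ 17.56) = 2(1 − Φ(2.63/√17.56)) = 2(1 − Φ(0.6276)) ≈ 0.5303

By the reflection principle for standard BM, P(τ_b ≤ t) = 2 · P(B_t ≥ b). Since B_t ~ N(0, t), P(B_t ≥ 2.63) = 1 − Φ(2.63/√t) = 1 − Φ(2.63/√17.56) = 1 − Φ(0.6276) ≈ 0.26513. Doubling: P(τ_{2.63} ≤ 17.56) ≈ 2 · 0.26513 = 0.53026 ≈ 0.5303.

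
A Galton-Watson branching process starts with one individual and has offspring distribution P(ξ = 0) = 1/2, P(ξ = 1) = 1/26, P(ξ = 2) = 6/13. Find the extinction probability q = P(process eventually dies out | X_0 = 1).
q = 1

Mean offspring μ = 0·1/2 + 1·1/26 + 2·6/13 = 25/26 ≤ 1. For μ ≤ 1 with offspring not concentrated at 1, the Galton-Watson process goes extinct almost surely, so q = 1.
(Algebraic check: The pgf is f(s) = 1/2 + 1/26·s + 6/13·s². The extinction probability q is the smallest fixed point of f in [0, 1]. Setting s = f(s):
  6/13·s² + (1/26 − 1)·s + 1/2 = 0
  6/13·s² − (1/2 + 6/13)·s + 1/2 = 0
which factors as (s − 1)·(6/13·s − 1/2) = 0, giving roots s = 1 and s = (1/2)/(6/13) = 13/12. Since 13/12 ≥ 1, the smallest root in [0, 1] is s = 1.)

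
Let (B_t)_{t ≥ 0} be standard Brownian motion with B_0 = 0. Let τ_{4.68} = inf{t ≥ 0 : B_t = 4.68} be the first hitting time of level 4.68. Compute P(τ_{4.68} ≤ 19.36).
P(τ_{4.68} ≤ 19.36) = 2(1 − Φ(4.68/√19.36)) = 2(1 − Φ(1.0636)) ≈ 0.2875

By the reflection principle for standard BM, P(τ_b ≤ t) = 2 · P(B_t ≥ b). Since B_t ~ N(0, t), P(B_t ≥ 4.68) = 1 − Φ(4.68/√t) = 1 − Φ(4.68/√19.36) = 1 − Φ(1.0636) ≈ 0.14375. Doubling: P(τ_{4.68} ≤ 19.36) ≈ 2 · 0.14375 = 0.28750 ≈ 0.2875.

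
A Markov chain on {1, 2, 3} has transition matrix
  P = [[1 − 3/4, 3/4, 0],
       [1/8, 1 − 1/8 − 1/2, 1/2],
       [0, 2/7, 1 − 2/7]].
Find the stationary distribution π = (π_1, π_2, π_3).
π = (2/35, 12/35, 3/5)

This is a birth-death chain on three states, which satisfies detailed balance: π_1 · P_{12} = π_2 · P_{21} and π_2 · P_{23} = π_3 · P_{32}.
From π_1 · 3/4 = π_2 · 1/8: π_2/π_1 = (3/4)/(1/8) = 6.
From π_2 · 1/2 = π_3 · 2/7: π_3/π_2 = (1/2)/(2/7) = 7/4.
Take π_1 proportional to 1; then unnormalized π = (1, 6, 21/2). Normalize by dividing by the sum 35/2:
  π = (2/35, 12/35, 3/5).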